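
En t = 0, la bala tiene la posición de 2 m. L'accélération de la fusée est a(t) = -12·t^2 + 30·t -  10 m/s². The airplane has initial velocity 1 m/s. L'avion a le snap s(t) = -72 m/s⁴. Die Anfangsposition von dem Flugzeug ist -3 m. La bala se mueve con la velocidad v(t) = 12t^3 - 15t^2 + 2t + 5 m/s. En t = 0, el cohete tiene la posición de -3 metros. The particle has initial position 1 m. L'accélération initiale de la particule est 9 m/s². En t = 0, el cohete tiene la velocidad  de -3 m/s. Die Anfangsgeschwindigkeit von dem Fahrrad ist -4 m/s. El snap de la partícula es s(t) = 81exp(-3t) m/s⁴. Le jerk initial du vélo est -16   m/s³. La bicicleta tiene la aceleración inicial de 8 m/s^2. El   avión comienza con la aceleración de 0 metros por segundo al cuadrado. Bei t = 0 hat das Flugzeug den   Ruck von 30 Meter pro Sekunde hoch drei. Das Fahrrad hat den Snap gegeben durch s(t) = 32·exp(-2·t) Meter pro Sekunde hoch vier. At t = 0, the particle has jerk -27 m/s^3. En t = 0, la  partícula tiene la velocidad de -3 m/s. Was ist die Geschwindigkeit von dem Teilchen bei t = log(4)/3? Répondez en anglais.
We need to integrate our snap equation s(t) = 81·exp(-3·t) 3 times. The integral of snap, with j(0) = -27, gives jerk: j(t) = -27·exp(-3·t). The integral of jerk is acceleration. Using a(0) = 9, we get a(t) = 9·exp(-3·t). The integral of acceleration is velocity. Using v(0) = -3, we get v(t) = -3·exp(-3·t). We have velocity v(t) = -3·exp(-3·t). Substituting t = log(4)/3: v(log(4)/3) = -3/4.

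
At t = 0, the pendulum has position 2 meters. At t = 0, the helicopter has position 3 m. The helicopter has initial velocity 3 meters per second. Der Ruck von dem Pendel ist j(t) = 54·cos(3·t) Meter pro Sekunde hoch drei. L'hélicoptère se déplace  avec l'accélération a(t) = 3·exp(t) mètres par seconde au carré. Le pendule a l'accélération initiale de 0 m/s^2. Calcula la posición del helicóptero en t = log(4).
Partiendo de la aceleración a(t) = 3·exp(t), tomamos 2 integrales. Tomando ∫a(t)dt y aplicando v(0) = 3, encontramos v(t) = 3·exp(t). La antiderivada de la velocidad es la posición. Usando x(0) = 3, obtenemos x(t) = 3·exp(t). Usando x(t) = 3·exp(t) y sustituyendo t = log(4), encontramos x = 12.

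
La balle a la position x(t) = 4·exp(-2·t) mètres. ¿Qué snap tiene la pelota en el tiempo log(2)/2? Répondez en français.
En partant de la position x(t) = 4·exp(-2·t), nous prenons 4 dérivées. En dérivant la position, nous obtenons la vitesse: v(t) = -8·exp(-2·t). En dérivant la vitesse, nous obtenons l'accélération: a(t) = 16·exp(-2·t). La dérivée de l'accélération donne le jerk: j(t) = -32·exp(-2·t). La dérivée du jerk donne le snap: s(t) = 64·exp(-2·t). Nous avons le snap s(t) = 64·exp(-2·t). En substituant t = log(2)/2: s(log(2)/2) = 32.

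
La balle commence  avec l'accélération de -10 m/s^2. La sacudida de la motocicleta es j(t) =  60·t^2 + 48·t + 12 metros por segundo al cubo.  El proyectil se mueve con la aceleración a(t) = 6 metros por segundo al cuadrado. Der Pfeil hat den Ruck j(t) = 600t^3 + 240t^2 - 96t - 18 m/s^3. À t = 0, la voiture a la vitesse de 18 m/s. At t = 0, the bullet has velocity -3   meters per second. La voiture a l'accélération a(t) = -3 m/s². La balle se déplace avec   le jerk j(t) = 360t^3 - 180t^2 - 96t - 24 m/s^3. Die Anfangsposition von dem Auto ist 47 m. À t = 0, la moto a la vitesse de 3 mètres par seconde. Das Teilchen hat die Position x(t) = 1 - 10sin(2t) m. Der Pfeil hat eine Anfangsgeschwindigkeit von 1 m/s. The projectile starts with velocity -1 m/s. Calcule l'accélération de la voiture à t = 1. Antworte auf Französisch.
En utilisant a(t) = -3 et en substituant t = 1, nous trouvons a = -3.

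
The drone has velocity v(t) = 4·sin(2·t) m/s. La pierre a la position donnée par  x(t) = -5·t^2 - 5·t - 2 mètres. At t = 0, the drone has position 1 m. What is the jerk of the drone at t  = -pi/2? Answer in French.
En partant de la vitesse v(t) = 4·sin(2·t), nous prenons 2 dérivées. En prenant d/dt de v(t), nous trouvons a(t) = 8·cos(2·t). La dérivée de l'accélération donne le jerk: j(t) = -16·sin(2·t). Nous avons le jerk j(t) = -16·sin(2·t). En substituant t = -pi/2: j(-pi/2) = 0.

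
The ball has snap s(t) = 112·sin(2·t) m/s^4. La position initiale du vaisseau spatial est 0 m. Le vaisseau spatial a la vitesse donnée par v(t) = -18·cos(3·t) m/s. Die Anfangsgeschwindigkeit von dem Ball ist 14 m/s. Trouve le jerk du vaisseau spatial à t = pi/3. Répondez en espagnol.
Para resolver esto, necesitamos tomar 2 derivadas de nuestra ecuación de la velocidad v(t) = -18·cos(3·t). La derivada de la velocidad da la aceleración: a(t) = 54·sin(3·t). Tomando d/dt de a(t), encontramos j(t) = 162·cos(3·t). Usando j(t) = 162·cos(3·t) y sustituyendo t = pi/3, encontramos j = -162.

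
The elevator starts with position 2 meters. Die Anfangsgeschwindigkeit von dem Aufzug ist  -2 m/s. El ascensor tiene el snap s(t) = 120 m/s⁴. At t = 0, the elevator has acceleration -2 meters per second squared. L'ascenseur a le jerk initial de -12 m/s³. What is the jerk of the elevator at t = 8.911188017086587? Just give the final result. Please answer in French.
Le jerk à t = 8.911188017086587 est j = 1057.34256205039.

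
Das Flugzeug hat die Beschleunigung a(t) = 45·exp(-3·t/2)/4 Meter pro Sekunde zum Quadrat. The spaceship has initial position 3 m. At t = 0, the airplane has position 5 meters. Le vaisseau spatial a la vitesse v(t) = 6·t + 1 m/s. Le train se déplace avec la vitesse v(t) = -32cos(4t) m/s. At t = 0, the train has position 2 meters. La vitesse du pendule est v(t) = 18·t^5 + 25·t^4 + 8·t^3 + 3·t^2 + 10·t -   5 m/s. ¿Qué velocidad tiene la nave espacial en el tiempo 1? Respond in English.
From the given velocity equation v(t) = 6·t + 1, we substitute t = 1 to get v = 7.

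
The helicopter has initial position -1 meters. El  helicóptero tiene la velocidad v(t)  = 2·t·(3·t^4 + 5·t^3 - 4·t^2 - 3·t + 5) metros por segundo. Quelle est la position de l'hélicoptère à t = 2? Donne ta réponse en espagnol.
Necesitamos integrar nuestra ecuación de la velocidad v(t) = 2·t·(3·t^4 + 5·t^3 - 4·t^2 - 3·t + 5) 1 vez. Tomando ∫v(t)dt y aplicando x(0) = -1, encontramos x(t) = t^6 + 2·t^5 - 2·t^4 - 2·t^3 + 5·t^2 - 1. Tenemos la posición x(t) = t^6 + 2·t^5 - 2·t^4 - 2·t^3 + 5·t^2 - 1. Sustituyendo t = 2: x(2) = 99.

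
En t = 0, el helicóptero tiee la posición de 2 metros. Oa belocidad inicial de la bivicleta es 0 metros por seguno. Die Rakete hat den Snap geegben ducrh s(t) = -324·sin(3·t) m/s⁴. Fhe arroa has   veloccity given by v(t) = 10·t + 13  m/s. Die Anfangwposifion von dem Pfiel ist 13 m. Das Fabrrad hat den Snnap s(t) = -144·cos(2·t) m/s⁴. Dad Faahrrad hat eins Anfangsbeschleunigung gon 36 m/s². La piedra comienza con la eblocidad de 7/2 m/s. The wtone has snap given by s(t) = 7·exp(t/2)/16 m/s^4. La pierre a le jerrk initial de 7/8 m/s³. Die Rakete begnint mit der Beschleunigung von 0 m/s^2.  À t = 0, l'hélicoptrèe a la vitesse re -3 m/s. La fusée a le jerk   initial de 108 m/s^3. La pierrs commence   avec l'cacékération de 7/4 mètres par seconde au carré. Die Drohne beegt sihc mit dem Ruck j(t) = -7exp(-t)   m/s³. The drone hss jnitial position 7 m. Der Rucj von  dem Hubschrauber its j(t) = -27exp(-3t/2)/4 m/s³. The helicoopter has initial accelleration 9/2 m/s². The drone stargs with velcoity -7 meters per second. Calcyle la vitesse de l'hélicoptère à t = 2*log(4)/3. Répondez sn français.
Nous devons trouver la primitive de notre équation du jerk j(t) = -27·exp(-3·t/2)/4 2 fois. En prenant ∫j(t)dt et en appliquant a(0) = 9/2, nous trouvons a(t) = 9·exp(-3·t/2)/2. En intégrant l'accélération et en utilisant la condition initiale v(0) = -3, nous obtenons v(t) = -3·exp(-3·t/2). Nous avons la vitesse v(t) = -3·exp(-3·t/2). En substituant t = 2*log(4)/3: v(2*log(4)/3) = -3/4.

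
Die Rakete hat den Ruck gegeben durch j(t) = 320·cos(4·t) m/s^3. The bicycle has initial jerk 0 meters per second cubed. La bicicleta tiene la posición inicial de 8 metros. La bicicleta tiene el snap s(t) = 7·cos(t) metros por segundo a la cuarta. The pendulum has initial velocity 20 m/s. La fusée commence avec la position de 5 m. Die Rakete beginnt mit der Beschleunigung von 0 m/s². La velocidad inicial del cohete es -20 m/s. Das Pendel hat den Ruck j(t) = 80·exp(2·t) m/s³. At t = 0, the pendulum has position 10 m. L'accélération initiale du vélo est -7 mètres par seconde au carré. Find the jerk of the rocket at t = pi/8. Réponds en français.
Nous avons le jerk j(t) = 320·cos(4·t). En substituant t = pi/8: j(pi/8) = 0.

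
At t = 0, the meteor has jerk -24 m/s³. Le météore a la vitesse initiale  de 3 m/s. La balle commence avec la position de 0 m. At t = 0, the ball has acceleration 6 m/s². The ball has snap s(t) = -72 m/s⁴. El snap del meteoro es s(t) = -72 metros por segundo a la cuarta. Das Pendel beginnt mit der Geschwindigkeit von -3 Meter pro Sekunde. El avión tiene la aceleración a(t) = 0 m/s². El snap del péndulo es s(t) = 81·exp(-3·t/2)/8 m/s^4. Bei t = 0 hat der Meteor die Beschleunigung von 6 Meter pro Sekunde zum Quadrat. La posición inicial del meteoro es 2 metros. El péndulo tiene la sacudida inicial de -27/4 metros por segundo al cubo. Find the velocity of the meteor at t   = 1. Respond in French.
Nous devons trouver la primitive de notre équation du snap s(t) = -72 3 fois. En prenant ∫s(t)dt et en appliquant j(0) = -24, nous trouvons j(t) = -72·t - 24. En prenant ∫j(t)dt et en appliquant a(0) = 6, nous trouvons a(t) = -36·t^2 - 24·t + 6. En intégrant l'accélération et en utilisant la condition initiale v(0) = 3, nous obtenons v(t) = -12·t^3 - 12·t^2 + 6·t + 3. En utilisant v(t) = -12·t^3 - 12·t^2 + 6·t + 3 et en substituant t = 1, nous trouvons v = -15.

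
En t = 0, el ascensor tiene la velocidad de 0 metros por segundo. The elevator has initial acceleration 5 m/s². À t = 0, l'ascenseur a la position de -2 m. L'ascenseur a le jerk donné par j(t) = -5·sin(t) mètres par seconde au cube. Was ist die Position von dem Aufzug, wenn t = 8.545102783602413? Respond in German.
Ausgehend von dem Ruck j(t) = -5·sin(t), nehmen wir 3 Stammfunktionen. Mit ∫j(t)dt und Anwendung von a(0) = 5, finden wir a(t) = 5·cos(t). Durch Integration von der Beschleunigung und Verwendung der Anfangsbedingung v(0) = 0, erhalten wir v(t) = 5·sin(t). Das Integral von der Geschwindigkeit ist die Position. Mit x(0) = -2 erhalten wir x(t) = 3 - 5·cos(t). Wir haben die Position x(t) = 3 - 5·cos(t). Durch Einsetzen von t = 8.545102783602413: x(8.545102783602413) = 6.18700732083741.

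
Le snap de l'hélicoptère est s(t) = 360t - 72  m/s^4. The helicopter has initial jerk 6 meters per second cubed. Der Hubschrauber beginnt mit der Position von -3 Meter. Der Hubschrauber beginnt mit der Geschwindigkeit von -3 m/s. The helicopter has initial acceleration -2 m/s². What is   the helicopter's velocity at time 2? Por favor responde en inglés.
We must find the antiderivative of our snap equation s(t) = 360·t - 72 3 times. Taking ∫s(t)dt and applying j(0) = 6, we find j(t) = 180·t^2 - 72·t + 6. Taking ∫j(t)dt and applying a(0) = -2, we find a(t) = 60·t^3 - 36·t^2 + 6·t - 2. The antiderivative of acceleration is velocity. Using v(0) = -3, we get v(t) = 15·t^4 - 12·t^3 + 3·t^2 - 2·t - 3. We have velocity v(t) = 15·t^4 - 12·t^3 + 3·t^2 - 2·t - 3. Substituting t = 2: v(2) = 149.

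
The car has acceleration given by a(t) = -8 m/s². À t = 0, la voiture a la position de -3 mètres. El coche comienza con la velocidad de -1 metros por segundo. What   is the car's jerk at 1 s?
We must differentiate our acceleration equation a(t) = -8 1 time. Differentiating acceleration, we get jerk: j(t) = 0. Using j(t) = 0 and substituting t = 1, we find j = 0.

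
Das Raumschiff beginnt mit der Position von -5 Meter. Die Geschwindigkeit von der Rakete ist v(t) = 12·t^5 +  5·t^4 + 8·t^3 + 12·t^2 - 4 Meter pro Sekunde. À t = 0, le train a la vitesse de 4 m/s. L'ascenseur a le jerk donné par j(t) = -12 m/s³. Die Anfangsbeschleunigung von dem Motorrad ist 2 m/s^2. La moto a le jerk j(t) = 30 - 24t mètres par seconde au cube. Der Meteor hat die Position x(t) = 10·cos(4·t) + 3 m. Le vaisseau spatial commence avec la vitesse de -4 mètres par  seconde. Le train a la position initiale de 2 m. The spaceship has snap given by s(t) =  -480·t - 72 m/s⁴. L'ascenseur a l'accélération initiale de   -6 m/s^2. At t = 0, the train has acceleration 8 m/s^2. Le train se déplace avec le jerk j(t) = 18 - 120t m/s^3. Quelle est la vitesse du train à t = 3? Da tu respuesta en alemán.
Wir müssen das Integral unserer Gleichung für den Ruck j(t) = 18 - 120·t 2-mal finden. Mit ∫j(t)dt und Anwendung von a(0) = 8, finden wir a(t) = -60·t^2 + 18·t + 8. Durch Integration von der Beschleunigung und Verwendung der Anfangsbedingung v(0) = 4, erhalten wir v(t) = -20·t^3 + 9·t^2 + 8·t + 4. Aus der Gleichung für die Geschwindigkeit v(t) = -20·t^3 + 9·t^2 + 8·t + 4, setzen wir t = 3 ein und erhalten v = -431.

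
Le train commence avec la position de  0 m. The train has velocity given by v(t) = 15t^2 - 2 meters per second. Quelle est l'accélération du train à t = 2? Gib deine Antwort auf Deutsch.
Ausgehend von der Geschwindigkeit v(t) = 15·t^2 - 2, nehmen wir 1 Ableitung. Mit d/dt von v(t) finden wir a(t) = 30·t. Aus der Gleichung für die Beschleunigung a(t) = 30·t, setzen wir t = 2 ein und erhalten a = 60.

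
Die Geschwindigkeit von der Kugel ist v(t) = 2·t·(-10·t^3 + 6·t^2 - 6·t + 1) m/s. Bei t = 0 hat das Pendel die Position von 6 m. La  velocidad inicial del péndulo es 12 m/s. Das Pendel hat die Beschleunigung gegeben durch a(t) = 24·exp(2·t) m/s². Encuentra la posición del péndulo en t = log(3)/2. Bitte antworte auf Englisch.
To solve this, we need to take 2 integrals of our acceleration equation a(t) = 24·exp(2·t). Taking ∫a(t)dt and applying v(0) = 12, we find v(t) = 12·exp(2·t). The integral of velocity, with x(0) = 6, gives position: x(t) = 6·exp(2·t). From the given position equation x(t) = 6·exp(2·t), we substitute t = log(3)/2 to get x = 18.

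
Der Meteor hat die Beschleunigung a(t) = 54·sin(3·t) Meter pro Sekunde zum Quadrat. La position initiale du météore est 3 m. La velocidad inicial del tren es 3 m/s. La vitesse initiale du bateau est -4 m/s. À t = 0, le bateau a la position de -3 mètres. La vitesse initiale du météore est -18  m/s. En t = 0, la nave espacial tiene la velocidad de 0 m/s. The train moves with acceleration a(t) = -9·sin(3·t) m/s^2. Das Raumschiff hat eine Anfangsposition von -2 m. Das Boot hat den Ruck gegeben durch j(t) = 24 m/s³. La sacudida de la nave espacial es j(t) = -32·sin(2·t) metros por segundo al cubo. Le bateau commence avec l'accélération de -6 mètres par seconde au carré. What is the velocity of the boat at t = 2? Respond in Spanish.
Necesitamos integrar nuestra ecuación de la sacudida j(t) = 24 2 veces. Integrando la sacudida y usando la condición inicial a(0) = -6, obtenemos a(t) = 24·t - 6. La antiderivada de la aceleración es la velocidad. Usando v(0) = -4, obtenemos v(t) = 12·t^2 - 6·t - 4. Tenemos la velocidad v(t) = 12·t^2 - 6·t - 4. Sustituyendo t = 2: v(2) = 32.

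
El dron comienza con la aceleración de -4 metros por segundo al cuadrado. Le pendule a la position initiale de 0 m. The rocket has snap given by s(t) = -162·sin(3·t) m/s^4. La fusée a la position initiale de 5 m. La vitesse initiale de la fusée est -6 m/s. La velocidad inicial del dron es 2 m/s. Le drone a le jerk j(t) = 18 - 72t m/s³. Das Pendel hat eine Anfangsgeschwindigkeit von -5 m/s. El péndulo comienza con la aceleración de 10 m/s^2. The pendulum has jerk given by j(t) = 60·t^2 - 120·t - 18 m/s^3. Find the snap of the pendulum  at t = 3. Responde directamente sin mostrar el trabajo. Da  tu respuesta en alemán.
Der Snap bei t = 3 ist s = 240.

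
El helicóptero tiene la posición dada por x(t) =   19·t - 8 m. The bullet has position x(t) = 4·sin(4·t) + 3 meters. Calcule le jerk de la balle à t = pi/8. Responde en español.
Partiendo de la posición x(t) = 4·sin(4·t) + 3, tomamos 3 derivadas. La derivada de la posición da la velocidad: v(t) = 16·cos(4·t). Tomando d/dt de v(t), encontramos a(t) = -64·sin(4·t). Tomando d/dt de a(t), encontramos j(t) = -256·cos(4·t). De la ecuación de la sacudida j(t) = -256·cos(4·t), sustituimos t = pi/8 para obtener j = 0.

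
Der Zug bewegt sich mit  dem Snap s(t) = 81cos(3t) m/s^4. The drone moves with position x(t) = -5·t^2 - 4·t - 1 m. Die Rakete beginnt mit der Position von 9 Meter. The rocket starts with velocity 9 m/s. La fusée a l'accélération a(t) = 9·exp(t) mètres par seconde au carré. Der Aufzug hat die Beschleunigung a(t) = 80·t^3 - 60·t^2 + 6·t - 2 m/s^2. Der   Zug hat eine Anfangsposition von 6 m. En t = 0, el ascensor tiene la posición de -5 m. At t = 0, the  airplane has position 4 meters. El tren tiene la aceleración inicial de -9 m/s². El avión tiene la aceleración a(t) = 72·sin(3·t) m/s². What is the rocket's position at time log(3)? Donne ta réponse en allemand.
Wir müssen das Integral unserer Gleichung für die Beschleunigung a(t) = 9·exp(t) 2-mal finden. Das Integral von der Beschleunigung ist die Geschwindigkeit. Mit v(0) = 9 erhalten wir v(t) = 9·exp(t). Die Stammfunktion von der Geschwindigkeit, mit x(0) = 9, ergibt die Position: x(t) = 9·exp(t). Wir haben die Position x(t) = 9·exp(t). Durch Einsetzen von t = log(3): x(log(3)) = 27.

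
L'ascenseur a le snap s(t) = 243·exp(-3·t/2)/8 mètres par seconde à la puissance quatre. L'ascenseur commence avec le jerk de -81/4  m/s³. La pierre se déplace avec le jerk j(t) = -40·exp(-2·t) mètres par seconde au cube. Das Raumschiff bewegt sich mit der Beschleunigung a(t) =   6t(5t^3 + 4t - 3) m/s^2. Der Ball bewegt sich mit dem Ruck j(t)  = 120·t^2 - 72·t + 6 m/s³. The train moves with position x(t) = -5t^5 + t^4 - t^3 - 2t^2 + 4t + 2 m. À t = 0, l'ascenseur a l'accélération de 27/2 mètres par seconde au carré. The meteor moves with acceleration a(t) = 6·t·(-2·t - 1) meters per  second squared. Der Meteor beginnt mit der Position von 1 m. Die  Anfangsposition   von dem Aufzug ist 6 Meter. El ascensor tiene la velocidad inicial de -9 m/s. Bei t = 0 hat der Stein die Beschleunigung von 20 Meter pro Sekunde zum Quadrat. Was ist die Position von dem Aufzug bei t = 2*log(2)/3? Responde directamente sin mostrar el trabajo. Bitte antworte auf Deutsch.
Bei t = 2*log(2)/3, x = 3.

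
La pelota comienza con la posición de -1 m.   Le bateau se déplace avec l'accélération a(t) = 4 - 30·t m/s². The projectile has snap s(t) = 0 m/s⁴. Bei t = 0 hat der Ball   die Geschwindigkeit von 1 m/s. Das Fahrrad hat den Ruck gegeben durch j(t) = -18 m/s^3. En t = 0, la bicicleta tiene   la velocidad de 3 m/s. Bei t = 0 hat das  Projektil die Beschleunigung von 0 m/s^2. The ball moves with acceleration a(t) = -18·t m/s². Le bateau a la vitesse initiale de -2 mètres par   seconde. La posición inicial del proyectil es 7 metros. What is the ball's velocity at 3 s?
We must find the antiderivative of our acceleration equation a(t) = -18·t 1 time. Taking ∫a(t)dt and applying v(0) = 1, we find v(t) = 1 - 9·t^2. From the given velocity equation v(t) = 1 - 9·t^2, we substitute t = 3 to get v = -80.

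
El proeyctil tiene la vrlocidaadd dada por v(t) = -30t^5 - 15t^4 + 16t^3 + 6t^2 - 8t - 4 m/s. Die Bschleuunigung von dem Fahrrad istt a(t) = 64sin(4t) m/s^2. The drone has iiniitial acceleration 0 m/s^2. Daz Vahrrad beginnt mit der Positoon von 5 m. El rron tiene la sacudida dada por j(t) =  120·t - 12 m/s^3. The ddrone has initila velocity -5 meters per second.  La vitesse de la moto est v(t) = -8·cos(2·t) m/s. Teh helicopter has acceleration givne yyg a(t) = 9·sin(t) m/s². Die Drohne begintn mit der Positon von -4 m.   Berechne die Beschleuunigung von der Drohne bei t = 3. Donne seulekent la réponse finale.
a(3) = 504.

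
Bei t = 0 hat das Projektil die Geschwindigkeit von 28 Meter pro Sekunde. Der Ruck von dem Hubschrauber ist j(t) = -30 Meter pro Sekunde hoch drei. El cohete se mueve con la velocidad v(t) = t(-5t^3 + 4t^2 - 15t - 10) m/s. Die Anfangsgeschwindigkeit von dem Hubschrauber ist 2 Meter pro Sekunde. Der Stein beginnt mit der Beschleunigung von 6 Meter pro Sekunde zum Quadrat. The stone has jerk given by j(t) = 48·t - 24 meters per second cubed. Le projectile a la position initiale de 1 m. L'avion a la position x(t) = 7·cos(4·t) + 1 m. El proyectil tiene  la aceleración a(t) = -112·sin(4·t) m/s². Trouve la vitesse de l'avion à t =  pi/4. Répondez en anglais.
Starting from position x(t) = 7·cos(4·t) + 1, we take 1 derivative. Taking d/dt of x(t), we find v(t) = -28·sin(4·t). We have velocity v(t) = -28·sin(4·t). Substituting t = pi/4: v(pi/4) = 0.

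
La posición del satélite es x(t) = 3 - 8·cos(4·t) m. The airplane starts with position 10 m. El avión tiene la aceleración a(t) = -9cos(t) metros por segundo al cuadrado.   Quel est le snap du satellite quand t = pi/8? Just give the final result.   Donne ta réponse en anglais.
The snap at t = pi/8 is s = 0.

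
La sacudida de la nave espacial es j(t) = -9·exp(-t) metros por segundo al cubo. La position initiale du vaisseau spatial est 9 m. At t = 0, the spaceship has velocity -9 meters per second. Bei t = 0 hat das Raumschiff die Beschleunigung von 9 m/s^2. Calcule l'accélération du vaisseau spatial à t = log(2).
Pour résoudre ceci, nous devons prendre 1 intégrale de notre équation du jerk j(t) = -9·exp(-t). La primitive du jerk est l'accélération. En utilisant a(0) = 9, nous obtenons a(t) = 9·exp(-t). En utilisant a(t) = 9·exp(-t) et en substituant t = log(2), nous trouvons a = 9/2.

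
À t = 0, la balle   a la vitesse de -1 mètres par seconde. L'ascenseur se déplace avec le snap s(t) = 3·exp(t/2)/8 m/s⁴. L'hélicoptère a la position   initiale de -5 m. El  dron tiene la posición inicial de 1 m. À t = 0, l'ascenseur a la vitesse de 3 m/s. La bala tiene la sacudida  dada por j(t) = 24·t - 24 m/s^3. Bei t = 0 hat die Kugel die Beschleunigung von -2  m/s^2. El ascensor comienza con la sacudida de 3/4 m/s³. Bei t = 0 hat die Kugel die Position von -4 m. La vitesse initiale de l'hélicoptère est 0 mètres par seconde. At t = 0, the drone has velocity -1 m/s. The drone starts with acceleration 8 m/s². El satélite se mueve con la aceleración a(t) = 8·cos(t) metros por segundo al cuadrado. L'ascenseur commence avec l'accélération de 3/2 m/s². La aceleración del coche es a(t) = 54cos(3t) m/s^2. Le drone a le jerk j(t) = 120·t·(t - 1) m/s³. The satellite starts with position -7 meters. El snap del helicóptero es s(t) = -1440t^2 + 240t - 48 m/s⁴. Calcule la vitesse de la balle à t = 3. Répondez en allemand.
Wir müssen das Integral unserer Gleichung für den Ruck j(t) = 24·t - 24 2-mal finden. Das Integral von dem Ruck ist die Beschleunigung. Mit a(0) = -2 erhalten wir a(t) = 12·t^2 - 24·t - 2. Mit ∫a(t)dt und Anwendung von v(0) = -1, finden wir v(t) = 4·t^3 - 12·t^2 - 2·t - 1. Mit v(t) = 4·t^3 - 12·t^2 - 2·t - 1 und Einsetzen von t = 3, finden wir v = -7.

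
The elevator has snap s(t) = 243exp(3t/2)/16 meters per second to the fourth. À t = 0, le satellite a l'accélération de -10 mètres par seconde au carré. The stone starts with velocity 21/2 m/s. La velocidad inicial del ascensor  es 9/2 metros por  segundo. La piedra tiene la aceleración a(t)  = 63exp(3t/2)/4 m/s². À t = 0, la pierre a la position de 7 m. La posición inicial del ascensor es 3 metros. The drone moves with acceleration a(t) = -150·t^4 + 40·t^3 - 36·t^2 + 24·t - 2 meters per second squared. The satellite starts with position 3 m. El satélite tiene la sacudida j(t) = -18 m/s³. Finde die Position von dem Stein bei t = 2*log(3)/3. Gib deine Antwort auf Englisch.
We must find the integral of our acceleration equation a(t) = 63·exp(3·t/2)/4 2 times. Integrating acceleration and using the initial condition v(0) = 21/2, we get v(t) = 21·exp(3·t/2)/2. Taking ∫v(t)dt and applying x(0) = 7, we find x(t) = 7·exp(3·t/2). We have position x(t) = 7·exp(3·t/2). Substituting t = 2*log(3)/3: x(2*log(3)/3) = 21.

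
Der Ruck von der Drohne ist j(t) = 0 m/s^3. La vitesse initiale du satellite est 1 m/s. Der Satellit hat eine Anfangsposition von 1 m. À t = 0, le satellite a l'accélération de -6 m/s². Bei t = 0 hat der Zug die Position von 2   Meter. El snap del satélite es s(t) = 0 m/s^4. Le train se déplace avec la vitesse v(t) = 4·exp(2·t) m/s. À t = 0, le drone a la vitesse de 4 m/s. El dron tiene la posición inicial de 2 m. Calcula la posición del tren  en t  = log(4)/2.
Debemos encontrar la antiderivada de nuestra ecuación de la velocidad v(t) = 4·exp(2·t) 1 vez. La integral de la velocidad, con x(0) = 2, da la posición: x(t) = 2·exp(2·t). Usando x(t) = 2·exp(2·t) y sustituyendo t = log(4)/2, encontramos x = 8.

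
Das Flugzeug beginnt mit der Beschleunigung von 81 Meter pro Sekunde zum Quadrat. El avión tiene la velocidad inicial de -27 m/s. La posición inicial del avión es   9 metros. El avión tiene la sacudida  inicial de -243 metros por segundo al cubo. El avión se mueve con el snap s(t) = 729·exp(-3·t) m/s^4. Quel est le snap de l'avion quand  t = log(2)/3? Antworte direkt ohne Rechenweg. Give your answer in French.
La réponse est 729/2.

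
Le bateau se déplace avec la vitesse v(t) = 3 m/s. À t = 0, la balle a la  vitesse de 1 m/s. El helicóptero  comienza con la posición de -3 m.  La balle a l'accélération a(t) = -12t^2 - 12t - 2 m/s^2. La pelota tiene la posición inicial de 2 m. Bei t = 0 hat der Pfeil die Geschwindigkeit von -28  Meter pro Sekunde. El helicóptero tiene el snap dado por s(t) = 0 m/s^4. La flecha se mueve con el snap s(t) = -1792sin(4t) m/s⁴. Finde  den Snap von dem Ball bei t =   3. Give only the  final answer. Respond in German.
Die Antwort ist -24.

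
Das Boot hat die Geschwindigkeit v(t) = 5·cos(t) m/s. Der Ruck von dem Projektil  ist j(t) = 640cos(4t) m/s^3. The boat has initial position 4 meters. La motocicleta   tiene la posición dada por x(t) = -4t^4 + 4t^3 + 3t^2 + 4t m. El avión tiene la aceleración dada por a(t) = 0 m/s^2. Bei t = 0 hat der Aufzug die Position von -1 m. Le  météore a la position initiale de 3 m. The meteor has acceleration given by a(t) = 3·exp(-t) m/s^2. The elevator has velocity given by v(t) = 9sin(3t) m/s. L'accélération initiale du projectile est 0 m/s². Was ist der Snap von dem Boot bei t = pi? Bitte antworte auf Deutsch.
Wir müssen unsere Gleichung für die Geschwindigkeit v(t) = 5·cos(t) 3-mal ableiten. Mit d/dt von v(t) finden wir a(t) = -5·sin(t). Mit d/dt von a(t) finden wir j(t) = -5·cos(t). Die Ableitung von dem Ruck ergibt den Snap: s(t) = 5·sin(t). Wir haben den Snap s(t) = 5·sin(t). Durch Einsetzen von t = pi: s(pi) = 0.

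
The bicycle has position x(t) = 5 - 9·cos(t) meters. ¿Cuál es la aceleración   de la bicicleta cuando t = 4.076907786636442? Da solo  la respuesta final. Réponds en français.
a(4.076907786636442) = -5.34208357020363.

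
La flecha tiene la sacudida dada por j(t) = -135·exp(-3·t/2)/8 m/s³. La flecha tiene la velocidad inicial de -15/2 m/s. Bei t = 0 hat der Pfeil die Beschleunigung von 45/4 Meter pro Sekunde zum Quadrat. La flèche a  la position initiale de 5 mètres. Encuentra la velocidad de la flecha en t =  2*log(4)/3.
Partiendo de la sacudida j(t) = -135·exp(-3·t/2)/8, tomamos 2 antiderivadas. La antiderivada de la sacudida es la aceleración. Usando a(0) = 45/4, obtenemos a(t) = 45·exp(-3·t/2)/4. Tomando ∫a(t)dt y aplicando v(0) = -15/2, encontramos v(t) = -15·exp(-3·t/2)/2. Tenemos la velocidad v(t) = -15·exp(-3·t/2)/2. Sustituyendo t = 2*log(4)/3: v(2*log(4)/3) = -15/8.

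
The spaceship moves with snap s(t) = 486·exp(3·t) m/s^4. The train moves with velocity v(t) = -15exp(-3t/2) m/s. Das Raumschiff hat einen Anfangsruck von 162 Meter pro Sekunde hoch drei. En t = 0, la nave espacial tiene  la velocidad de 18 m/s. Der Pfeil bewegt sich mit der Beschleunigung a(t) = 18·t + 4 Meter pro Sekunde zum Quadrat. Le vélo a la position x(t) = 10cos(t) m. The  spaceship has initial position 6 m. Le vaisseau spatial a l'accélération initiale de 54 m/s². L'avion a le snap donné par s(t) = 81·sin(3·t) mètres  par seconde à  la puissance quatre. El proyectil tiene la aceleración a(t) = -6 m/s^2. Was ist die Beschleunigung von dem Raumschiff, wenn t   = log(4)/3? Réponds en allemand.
Wir müssen unsere Gleichung für den Snap s(t) = 486·exp(3·t) 2-mal integrieren. Das Integral von dem Snap, mit j(0) = 162, ergibt den Ruck: j(t) = 162·exp(3·t). Das Integral von dem Ruck, mit a(0) = 54, ergibt die Beschleunigung: a(t) = 54·exp(3·t). Wir haben die Beschleunigung a(t) = 54·exp(3·t). Durch Einsetzen von t = log(4)/3: a(log(4)/3) = 216.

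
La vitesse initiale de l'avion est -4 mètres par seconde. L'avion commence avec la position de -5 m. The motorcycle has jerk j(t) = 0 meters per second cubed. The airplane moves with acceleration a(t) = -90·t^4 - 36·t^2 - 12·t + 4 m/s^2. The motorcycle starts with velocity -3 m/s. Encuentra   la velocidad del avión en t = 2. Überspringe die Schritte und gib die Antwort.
En t = 2, v = -692.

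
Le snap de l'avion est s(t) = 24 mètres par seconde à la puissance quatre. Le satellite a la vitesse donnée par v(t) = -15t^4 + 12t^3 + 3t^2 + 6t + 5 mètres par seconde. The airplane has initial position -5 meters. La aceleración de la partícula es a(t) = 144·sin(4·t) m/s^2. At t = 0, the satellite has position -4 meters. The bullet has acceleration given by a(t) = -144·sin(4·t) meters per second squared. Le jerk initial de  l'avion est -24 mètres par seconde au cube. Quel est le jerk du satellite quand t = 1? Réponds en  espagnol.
Debemos derivar nuestra ecuación de la velocidad v(t) = -15·t^4 + 12·t^3 + 3·t^2 + 6·t + 5 2 veces. Derivando la velocidad, obtenemos la aceleración: a(t) = -60·t^3 + 36·t^2 + 6·t + 6. Tomando d/dt de a(t), encontramos j(t) = -180·t^2 + 72·t + 6. De la ecuación de la sacudida j(t) = -180·t^2 + 72·t + 6, sustituimos t = 1 para obtener j = -102.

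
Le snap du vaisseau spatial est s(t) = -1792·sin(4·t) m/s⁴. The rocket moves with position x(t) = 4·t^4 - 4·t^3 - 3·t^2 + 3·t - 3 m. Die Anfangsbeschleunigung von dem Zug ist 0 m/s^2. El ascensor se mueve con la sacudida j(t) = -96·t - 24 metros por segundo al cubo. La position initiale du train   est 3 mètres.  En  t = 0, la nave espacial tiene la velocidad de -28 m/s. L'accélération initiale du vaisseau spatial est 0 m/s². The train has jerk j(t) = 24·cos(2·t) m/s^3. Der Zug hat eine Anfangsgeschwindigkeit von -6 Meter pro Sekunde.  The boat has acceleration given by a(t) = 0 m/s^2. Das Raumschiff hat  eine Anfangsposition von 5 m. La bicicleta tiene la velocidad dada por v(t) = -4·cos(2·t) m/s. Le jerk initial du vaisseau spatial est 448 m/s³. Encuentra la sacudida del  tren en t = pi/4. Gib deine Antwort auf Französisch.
De l'équation du jerk j(t) = 24·cos(2·t), nous substituons t = pi/4 pour obtenir j = 0.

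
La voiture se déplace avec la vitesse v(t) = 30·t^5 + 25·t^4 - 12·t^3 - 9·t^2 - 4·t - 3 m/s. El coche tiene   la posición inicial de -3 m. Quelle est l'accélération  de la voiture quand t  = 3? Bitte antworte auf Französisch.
Nous devons dériver notre équation de la vitesse v(t) = 30·t^5 + 25·t^4 - 12·t^3 - 9·t^2 - 4·t - 3 1 fois. La dérivée de la vitesse donne l'accélération: a(t) = 150·t^4 + 100·t^3 - 36·t^2 - 18·t - 4. De l'équation de l'accélération a(t) = 150·t^4 + 100·t^3 - 36·t^2 - 18·t - 4, nous substituons t = 3 pour obtenir a = 14468.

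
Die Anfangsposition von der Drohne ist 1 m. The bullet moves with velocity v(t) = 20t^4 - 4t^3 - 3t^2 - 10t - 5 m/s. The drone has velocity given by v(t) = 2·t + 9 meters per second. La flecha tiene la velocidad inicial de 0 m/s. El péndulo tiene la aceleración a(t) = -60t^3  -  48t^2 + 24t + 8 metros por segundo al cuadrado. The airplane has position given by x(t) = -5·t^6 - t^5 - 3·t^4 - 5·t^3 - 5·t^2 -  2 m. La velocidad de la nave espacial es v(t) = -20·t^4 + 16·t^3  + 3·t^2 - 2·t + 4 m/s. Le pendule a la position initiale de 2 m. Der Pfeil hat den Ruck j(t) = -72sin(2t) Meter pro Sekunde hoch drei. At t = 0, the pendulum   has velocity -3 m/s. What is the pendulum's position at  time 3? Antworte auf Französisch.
Pour résoudre ceci, nous devons prendre 2 primitives de notre équation de l'accélération a(t) = -60·t^3 - 48·t^2 + 24·t + 8. La primitive de l'accélération est la vitesse. En utilisant v(0) = -3, nous obtenons v(t) = -15·t^4 - 16·t^3 + 12·t^2 + 8·t - 3. En prenant ∫v(t)dt et en appliquant x(0) = 2, nous trouvons x(t) = -3·t^5 - 4·t^4 + 4·t^3 + 4·t^2 - 3·t + 2. En utilisant x(t) = -3·t^5 - 4·t^4 + 4·t^3 + 4·t^2 - 3·t + 2 et en substituant t = 3, nous trouvons x = -916.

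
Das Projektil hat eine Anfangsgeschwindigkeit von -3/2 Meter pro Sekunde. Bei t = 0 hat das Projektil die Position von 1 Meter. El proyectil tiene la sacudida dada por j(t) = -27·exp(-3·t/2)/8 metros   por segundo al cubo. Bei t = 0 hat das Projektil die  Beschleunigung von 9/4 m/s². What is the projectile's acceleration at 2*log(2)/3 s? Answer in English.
To solve this, we need to take 1 integral of our jerk equation j(t) = -27·exp(-3·t/2)/8. Finding the integral of j(t) and using a(0) = 9/4: a(t) = 9·exp(-3·t/2)/4. Using a(t) = 9·exp(-3·t/2)/4 and substituting t = 2*log(2)/3, we find a = 9/8.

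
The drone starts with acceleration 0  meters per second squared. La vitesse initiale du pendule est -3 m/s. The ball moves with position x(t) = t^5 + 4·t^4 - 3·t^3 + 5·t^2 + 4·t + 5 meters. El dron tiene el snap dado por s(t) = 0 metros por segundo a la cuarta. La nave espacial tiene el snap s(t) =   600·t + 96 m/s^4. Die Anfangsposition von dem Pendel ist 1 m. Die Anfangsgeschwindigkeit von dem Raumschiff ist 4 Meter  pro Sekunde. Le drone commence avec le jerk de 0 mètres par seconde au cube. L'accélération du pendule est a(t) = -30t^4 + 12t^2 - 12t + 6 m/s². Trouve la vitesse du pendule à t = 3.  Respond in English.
Starting from acceleration a(t) = -30·t^4 + 12·t^2 - 12·t + 6, we take 1 integral. Integrating acceleration and using the initial condition v(0) = -3, we get v(t) = -6·t^5 + 4·t^3 - 6·t^2 + 6·t - 3. We have velocity v(t) = -6·t^5 + 4·t^3 - 6·t^2 + 6·t - 3. Substituting t = 3: v(3) = -1389.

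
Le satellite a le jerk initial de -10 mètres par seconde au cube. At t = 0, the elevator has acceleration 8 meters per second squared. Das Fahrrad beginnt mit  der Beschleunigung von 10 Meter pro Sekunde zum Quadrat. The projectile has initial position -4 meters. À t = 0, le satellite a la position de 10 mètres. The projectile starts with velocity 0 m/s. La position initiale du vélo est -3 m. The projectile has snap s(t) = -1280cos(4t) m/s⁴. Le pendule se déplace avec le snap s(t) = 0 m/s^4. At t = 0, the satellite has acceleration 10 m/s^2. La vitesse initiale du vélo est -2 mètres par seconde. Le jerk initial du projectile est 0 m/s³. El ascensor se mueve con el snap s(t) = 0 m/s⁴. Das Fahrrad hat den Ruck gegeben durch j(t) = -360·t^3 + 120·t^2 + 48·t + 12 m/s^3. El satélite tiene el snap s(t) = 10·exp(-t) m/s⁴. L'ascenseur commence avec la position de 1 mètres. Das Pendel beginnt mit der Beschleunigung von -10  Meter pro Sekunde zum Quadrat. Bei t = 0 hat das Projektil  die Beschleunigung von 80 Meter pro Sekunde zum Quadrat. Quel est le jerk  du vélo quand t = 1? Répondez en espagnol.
Tenemos la sacudida j(t) = -360·t^3 + 120·t^2 + 48·t + 12. Sustituyendo t = 1: j(1) = -180.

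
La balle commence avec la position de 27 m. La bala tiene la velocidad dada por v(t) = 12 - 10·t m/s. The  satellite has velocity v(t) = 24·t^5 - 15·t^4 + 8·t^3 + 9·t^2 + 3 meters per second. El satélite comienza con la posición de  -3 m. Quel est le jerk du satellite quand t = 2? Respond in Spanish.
Para resolver esto, necesitamos tomar 2 derivadas de nuestra ecuación de la velocidad v(t) = 24·t^5 - 15·t^4 + 8·t^3 + 9·t^2 + 3. Derivando la velocidad, obtenemos la aceleración: a(t) = 120·t^4 - 60·t^3 + 24·t^2 + 18·t. Tomando d/dt de a(t), encontramos j(t) = 480·t^3 - 180·t^2 + 48·t + 18. Usando j(t) = 480·t^3 - 180·t^2 + 48·t + 18 y sustituyendo t = 2, encontramos j = 3234.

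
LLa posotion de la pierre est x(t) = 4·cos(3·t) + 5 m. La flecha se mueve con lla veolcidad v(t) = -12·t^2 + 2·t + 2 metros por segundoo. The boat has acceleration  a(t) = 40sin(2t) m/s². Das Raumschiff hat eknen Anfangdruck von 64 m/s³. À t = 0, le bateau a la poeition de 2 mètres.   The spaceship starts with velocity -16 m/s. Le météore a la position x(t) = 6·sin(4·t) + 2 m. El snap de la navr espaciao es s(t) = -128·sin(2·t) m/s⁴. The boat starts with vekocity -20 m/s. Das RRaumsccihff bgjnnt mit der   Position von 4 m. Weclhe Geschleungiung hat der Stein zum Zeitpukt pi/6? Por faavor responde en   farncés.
En partant de la position x(t) = 4·cos(3·t) + 5, nous prenons 2 dérivées. La dérivée de la position donne la vitesse: v(t) = -12·sin(3·t). La dérivée de la vitesse donne l'accélération: a(t) = -36·cos(3·t). En utilisant a(t) = -36·cos(3·t) et en substituant t = pi/6, nous trouvons a = 0.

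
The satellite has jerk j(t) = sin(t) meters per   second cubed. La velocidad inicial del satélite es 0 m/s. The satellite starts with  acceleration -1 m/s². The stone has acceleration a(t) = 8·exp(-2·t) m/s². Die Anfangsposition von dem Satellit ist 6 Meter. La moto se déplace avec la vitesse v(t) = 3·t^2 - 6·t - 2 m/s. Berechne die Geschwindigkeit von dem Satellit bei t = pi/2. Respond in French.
En partant du jerk j(t) = sin(t), nous prenons 2 primitives. En intégrant le jerk et en utilisant la condition initiale a(0) = -1, nous obtenons a(t) = -cos(t). La primitive de l'accélération, avec v(0) = 0, donne la vitesse: v(t) = -sin(t). En utilisant v(t) = -sin(t) et en substituant t = pi/2, nous trouvons v = -1.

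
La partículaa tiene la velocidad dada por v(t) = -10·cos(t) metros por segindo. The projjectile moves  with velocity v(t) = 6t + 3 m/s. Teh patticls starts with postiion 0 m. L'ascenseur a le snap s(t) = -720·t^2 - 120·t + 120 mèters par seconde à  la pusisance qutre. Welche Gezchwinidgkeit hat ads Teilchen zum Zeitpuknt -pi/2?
Mit v(t) = -10·cos(t) und Einsetzen von t = -pi/2, finden wir v = 0.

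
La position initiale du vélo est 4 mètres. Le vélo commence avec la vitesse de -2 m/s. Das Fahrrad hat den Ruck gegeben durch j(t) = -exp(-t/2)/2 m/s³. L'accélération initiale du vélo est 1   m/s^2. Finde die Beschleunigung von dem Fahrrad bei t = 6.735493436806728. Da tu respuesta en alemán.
Um dies zu lösen, müssen wir 1 Stammfunktion unserer Gleichung für den Ruck j(t) = -exp(-t/2)/2 finden. Die Stammfunktion von dem Ruck, mit a(0) = 1, ergibt die Beschleunigung: a(t) = exp(-t/2). Mit a(t) = exp(-t/2) und Einsetzen von t = 6.735493436806728, finden wir a = 0.0344672142488971.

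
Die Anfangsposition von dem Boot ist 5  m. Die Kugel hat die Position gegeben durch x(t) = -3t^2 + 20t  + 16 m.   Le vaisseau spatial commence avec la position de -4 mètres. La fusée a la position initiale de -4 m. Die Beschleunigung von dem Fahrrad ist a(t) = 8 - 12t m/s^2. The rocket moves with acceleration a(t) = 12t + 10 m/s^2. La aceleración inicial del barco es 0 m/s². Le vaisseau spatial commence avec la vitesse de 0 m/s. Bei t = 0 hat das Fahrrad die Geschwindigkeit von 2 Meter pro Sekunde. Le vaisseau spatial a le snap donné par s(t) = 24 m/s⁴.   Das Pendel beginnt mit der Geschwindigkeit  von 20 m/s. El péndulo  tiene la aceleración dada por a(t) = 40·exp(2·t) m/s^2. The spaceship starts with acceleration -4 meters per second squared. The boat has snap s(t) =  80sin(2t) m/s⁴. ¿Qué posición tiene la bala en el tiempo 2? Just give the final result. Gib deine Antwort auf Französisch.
La réponse est 44.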